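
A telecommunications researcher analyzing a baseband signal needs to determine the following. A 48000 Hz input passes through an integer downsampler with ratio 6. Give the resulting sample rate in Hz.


Decimation reduces the sample rate:
fs_out = fs_in / M
       = 48000 / 6
       = 8000.0 Hz

8000.0 Hz


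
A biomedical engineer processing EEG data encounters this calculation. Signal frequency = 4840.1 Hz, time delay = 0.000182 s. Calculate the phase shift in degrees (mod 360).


Phase shift from frequency and time delay:
phi = 360 * f * t_delay
    = 360 * 4840.1 * 0.000182
    = 317.12 degrees
    mod 360 = 317.12 degrees

317.12 degrees


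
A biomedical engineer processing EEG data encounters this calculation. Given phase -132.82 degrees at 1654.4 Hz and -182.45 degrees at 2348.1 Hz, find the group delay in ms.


Group delay from phase difference:
tau = -d(phi)/d(omega)
d(phi) = -49.63 deg = -0.866207 rad
d(omega) = 2*pi*(2348.1 - 1654.4) = 4358.6456 rad/s
tau = -(-0.866207) / 4358.6456
    = 0.1987 ms

0.1987 ms


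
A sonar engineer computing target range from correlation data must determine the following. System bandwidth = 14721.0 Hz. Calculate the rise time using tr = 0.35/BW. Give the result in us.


Rise time from bandwidth relationship:
tr = 0.35 / BW
   = 0.35 / 14721.0
   = 2.377555873e-05 s
   = 23.7756 us

23.7756 us


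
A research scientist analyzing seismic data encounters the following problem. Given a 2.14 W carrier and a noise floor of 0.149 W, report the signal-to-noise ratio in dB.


SNR in decibels:
SNR = 10 * log10(Ps / Pn)
    = 10 * log10(2.14 / 0.149)
    = 10 * log10(14.3624)
    = 10 * 1.1572
    = 11.57 dB

11.57 dB


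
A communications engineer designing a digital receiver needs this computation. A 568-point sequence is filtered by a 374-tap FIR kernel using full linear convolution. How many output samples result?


Linear convolution output length:
L = N + M - 1
  = 568 + 374 - 1
  = 941 samples

941


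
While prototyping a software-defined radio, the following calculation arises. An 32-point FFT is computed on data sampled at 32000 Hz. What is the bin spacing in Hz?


DFT frequency resolution:
df = fs / N
   = 32000 / 32
   = 1000.0 Hz

1000.0 Hz


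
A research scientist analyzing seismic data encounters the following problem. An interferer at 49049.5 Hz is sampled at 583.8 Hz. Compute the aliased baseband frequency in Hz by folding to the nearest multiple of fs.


Compute the nearest integer multiple of fs to the signal:
n = round(49049.5 / 583.8) = 84
f_alias = |49049.5 - 84 * 583.8|
        = |49049.5 - 49039.2|
        = 10.3 Hz

10.3


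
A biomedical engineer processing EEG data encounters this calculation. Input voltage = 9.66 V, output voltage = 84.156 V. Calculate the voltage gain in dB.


Voltage gain in dB:
G = 20 * log10(Vout / Vin)
  = 20 * log10(84.156 / 9.66)
  = 20 * log10(8.711801)
  = 20 * 0.940108
  = 18.8 dB

18.8 dB


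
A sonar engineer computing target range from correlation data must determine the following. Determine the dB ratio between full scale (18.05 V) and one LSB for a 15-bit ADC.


Dynamic range from full-scale to LSB:
V_min = V_max / 2^bits = 18.05 / 2^15
DR = 20 * log10(V_max / V_min)
   = 20 * log10(2^15)
   = 20 * 15 * log10(2)
   = 90.31 dB

90.31 dB


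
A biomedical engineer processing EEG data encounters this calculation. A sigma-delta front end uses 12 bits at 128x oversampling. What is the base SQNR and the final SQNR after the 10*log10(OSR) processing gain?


Step 1 — baseline SQNR at Nyquist:
SQNR_base = 6.02*N + 1.76
          = 6.02*12 + 1.76
          = 74.0 dB

Step 2 — oversampling processing gain:
G = 10*log10(OSR) = 10*log10(128) = 21.07 dB

Step 3 — total:
SQNR_total = 74.0 + 21.07 = 95.07 dB

Base SQNR = 74.0 dB; oversampled SQNR = 95.07 dB


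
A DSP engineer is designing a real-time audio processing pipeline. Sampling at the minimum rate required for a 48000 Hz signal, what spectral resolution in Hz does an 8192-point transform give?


Step 1 — Nyquist sampling rate:
fs = 2 * fmax = 2 * 48000 = 96000 Hz

Step 2 — DFT bin spacing:
df = fs / N = 96000 / 8192 = 11.7188 Hz

11.7188 Hz


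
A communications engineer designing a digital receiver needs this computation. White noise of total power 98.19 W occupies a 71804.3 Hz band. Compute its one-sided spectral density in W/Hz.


Power spectral density:
PSD = P / BW
    = 98.19 / 71804.3
    = 0.00136747 W/Hz

0.00136747 W/Hz


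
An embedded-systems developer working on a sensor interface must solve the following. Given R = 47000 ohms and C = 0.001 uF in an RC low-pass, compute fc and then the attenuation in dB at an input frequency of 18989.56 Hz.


Step 1 — cutoff frequency:
fc = 1 / (2*pi*R*C)
C = 0.001 uF = 1e-09 F
fc = 1 / (2*pi*47000*1e-09)
   = 3386.275 Hz

Step 2 — magnitude at f = 18989.56 Hz:
|H(f)| = 1 / sqrt(1 + (f/fc)^2)
f/fc = 18989.56 / 3386.275 = 5.607802
|H| = 1 / sqrt(1 + 31.447443) = 0.1755536
|H|_dB = 20*log10(0.1755536) = -15.11 dB

fc = 3386.275 Hz; |H(18989.56 Hz)| = -15.11 dB


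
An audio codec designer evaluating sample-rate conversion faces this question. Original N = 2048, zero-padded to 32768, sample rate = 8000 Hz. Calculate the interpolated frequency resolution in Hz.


Frequency resolution after zero-padding:
N_padded = 2048 * 16 = 32768
df = fs / N_padded
   = 8000 / 32768
   = 0.2441 Hz

0.2441 Hz


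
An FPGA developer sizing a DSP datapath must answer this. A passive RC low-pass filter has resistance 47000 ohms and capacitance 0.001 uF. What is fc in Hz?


Cutoff frequency of a first-order RC filter:
fc = 1 / (2 * pi * R * C)
C = 0.001 uF = 1e-09 F
fc = 1 / (2 * pi * 47000 * 1e-09)
   = 1 / 0.00029530970943744
   = 3386.275385 Hz

3386.275385 Hz


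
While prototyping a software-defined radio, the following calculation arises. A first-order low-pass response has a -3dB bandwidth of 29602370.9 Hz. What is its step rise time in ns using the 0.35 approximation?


Rise time from bandwidth relationship:
tr = 0.35 / BW
   = 0.35 / 29602370.9
   = 1.18233773e-08 s
   = 11.8234 ns

11.8234 ns


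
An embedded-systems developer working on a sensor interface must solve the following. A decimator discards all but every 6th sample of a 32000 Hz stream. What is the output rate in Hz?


Decimation reduces the sample rate:
fs_out = fs_in / M
       = 32000 / 6
       = 5333.3333 Hz

5333.3333 Hz


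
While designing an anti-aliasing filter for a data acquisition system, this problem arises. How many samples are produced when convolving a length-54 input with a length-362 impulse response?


Linear convolution output length:
L = N + M - 1
  = 54 + 362 - 1
  = 415 samples

415


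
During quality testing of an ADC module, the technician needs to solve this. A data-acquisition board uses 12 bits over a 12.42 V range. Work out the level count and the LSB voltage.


Step 1 — number of quantization levels:
L = 2^N = 2^12 = 4096

Step 2 — LSB step size:
delta = Vfs / L
      = 12.42 / 4096
      = 0.00303223 V

Levels = 4096; step size = 0.00303223 V


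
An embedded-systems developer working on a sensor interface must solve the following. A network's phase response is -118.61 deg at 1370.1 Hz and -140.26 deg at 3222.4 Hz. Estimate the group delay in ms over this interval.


Group delay from phase difference:
tau = -d(phi)/d(omega)
d(phi) = -21.65 deg = -0.377864 rad
d(omega) = 2*pi*(3222.4 - 1370.1) = 11638.3441 rad/s
tau = -(-0.377864) / 11638.3441
    = 0.0325 ms

0.0325 ms


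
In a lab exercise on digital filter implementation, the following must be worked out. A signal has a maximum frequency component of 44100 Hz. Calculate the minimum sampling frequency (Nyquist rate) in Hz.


The Nyquist rate is twice the maximum frequency component.
fs_min = 2 * fmax
      = 2 * 44100
      = 88200 Hz

88200


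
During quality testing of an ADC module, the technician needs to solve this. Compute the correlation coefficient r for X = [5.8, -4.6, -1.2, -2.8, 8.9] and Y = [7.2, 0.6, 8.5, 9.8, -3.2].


Pearson correlation coefficient (population):
r = cov(X,Y) / (std(X) * std(Y))
Mean X = 1.22, Mean Y = 4.58
Cov(X,Y) = -11.0116
Std(X) = 5.212447, Std(Y) = 5.016931
r = -0.4211

-0.4211


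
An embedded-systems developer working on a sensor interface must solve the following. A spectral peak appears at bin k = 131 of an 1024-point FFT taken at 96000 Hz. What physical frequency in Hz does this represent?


Frequency of DFT bin k:
f_k = k * fs / N
    = 131 * 96000 / 1024
    = 12576000 / 1024
    = 12281.25 Hz

12281.25 Hz


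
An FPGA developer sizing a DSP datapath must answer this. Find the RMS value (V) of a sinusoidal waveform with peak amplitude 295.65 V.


RMS voltage for a sinusoidal waveform:
V_rms = V_peak / sqrt(2)
      = 295.65 / 1.414214
      = 209.056 V

209.056 V


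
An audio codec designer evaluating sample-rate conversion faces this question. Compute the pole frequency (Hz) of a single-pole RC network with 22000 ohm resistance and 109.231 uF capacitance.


Cutoff frequency of a first-order RC filter:
fc = 1 / (2 * pi * R * C)
C = 109.231 uF = 0.000109231 F
fc = 1 / (2 * pi * 22000 * 0.000109231)
   = 1 / 15.099009514348
   = 0.06623 Hz

0.06623 Hz


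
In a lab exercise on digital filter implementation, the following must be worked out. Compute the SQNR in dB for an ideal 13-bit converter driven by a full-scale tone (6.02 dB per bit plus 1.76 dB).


Theoretical SNR for a full-scale sinusoid:
SNR = 6.02 * N + 1.76
    = 6.02 * 13 + 1.76
    = 78.26 + 1.76
    = 80.02 dB

80.02 dB


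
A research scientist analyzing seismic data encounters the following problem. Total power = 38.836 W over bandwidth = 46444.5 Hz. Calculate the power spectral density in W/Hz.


Power spectral density:
PSD = P / BW
    = 38.836 / 46444.5
    = 0.00083618 W/Hz

0.00083618 W/Hz


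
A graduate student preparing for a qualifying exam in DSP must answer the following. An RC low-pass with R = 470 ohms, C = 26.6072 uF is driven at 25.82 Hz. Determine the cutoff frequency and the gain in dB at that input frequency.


Step 1 — cutoff frequency:
fc = 1 / (2*pi*R*C)
C = 26.6072 uF = 2.66072e-05 F
fc = 1 / (2*pi*470*2.66072e-05)
   = 12.7269 Hz

Step 2 — magnitude at f = 25.82 Hz:
|H(f)| = 1 / sqrt(1 + (f/fc)^2)
f/fc = 25.82 / 12.7269 = 2.028774
|H| = 1 / sqrt(1 + 4.115924) = 0.4421178
|H|_dB = 20*log10(0.4421178) = -7.09 dB

fc = 12.7269 Hz; |H(25.82 Hz)| = -7.09 dB


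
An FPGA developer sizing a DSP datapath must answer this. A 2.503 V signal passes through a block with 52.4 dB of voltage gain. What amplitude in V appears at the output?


Output voltage from dB gain:
V_out = V_in * 10^(gain_dB / 20)
      = 2.503 * 10^(52.4 / 20)
      = 2.503 * 416.869383
      = 1043.4241 V

1043.4241 V


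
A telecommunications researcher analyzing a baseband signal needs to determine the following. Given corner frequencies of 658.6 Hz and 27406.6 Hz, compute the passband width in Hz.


Bandwidth is the difference of -3dB frequencies:
BW = f_high - f_low
   = 27406.6 - 658.6
   = 26748.0 Hz

26748.0 Hz


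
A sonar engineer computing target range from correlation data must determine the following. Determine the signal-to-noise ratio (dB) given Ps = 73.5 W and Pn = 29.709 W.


SNR in decibels:
SNR = 10 * log10(Ps / Pn)
    = 10 * log10(73.5 / 29.709)
    = 10 * log10(2.474)
    = 10 * 0.3934
    = 3.93 dB

3.93 dB


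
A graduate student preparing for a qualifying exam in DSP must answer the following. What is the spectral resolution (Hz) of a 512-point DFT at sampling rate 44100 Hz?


DFT frequency resolution:
df = fs / N
   = 44100 / 512
   = 86.1328 Hz

86.1328 Hz


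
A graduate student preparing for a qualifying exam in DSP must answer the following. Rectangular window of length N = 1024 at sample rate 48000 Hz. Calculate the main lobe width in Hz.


Main lobe width for a rectangular window:
Width = 2 * fs / N
      = 2 * 48000 / 1024
      = 96000 / 1024
      = 93.75 Hz

93.75 Hz


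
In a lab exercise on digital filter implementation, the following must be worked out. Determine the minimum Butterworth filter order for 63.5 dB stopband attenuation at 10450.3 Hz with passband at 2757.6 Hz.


Butterworth filter order formula:
n = log10(10^(A/10) - 1) / (2 * log10(f_stop/f_pass))
10^(63.5/10) - 1 = 2238720.1386
f_stop/f_pass = 10450.3 / 2757.6 = 3.7896
n = 5.4874 -> ceil = 6

6


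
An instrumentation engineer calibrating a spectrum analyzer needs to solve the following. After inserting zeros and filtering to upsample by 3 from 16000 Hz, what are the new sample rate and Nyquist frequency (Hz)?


Step 1 — output sample rate after interpolation by L:
fs_out = L * fs_in = 3 * 16000 = 48000 Hz

Step 2 — Nyquist frequency of the output stream:
f_Nyq = fs_out / 2 = 48000 / 2 = 24000.0 Hz

fs_out = 48000 Hz; f_Nyquist = 24000.0 Hz


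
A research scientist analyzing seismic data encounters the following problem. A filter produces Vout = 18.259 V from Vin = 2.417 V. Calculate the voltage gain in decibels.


Voltage gain in dB:
G = 20 * log10(Vout / Vin)
  = 20 * log10(18.259 / 2.417)
  = 20 * log10(7.554406)
  = 20 * 0.8782
  = 17.56 dB

17.56 dB


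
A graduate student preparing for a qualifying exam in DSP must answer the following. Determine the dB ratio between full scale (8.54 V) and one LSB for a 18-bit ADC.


Dynamic range from full-scale to LSB:
V_min = V_max / 2^bits = 8.54 / 2^18
DR = 20 * log10(V_max / V_min)
   = 20 * log10(2^18)
   = 20 * 18 * log10(2)
   = 108.37 dB

108.37 dB


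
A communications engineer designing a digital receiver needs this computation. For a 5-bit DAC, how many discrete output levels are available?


Number of quantization levels = 2^N
= 2^5
= 32

32


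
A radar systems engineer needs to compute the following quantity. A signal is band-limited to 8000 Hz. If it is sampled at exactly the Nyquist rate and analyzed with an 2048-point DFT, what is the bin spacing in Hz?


Step 1 — Nyquist sampling rate:
fs = 2 * fmax = 2 * 8000 = 16000 Hz

Step 2 — DFT bin spacing:
df = fs / N = 16000 / 2048 = 7.8125 Hz

7.8125 Hz


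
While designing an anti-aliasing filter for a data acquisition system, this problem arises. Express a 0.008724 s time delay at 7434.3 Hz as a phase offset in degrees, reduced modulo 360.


Phase shift from frequency and time delay:
phi = 360 * f * t_delay
    = 360 * 7434.3 * 0.008724
    = 23348.46 degrees
    mod 360 = 308.46 degrees

308.46 degrees


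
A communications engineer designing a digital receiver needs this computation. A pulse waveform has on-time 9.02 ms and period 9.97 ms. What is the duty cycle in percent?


Duty cycle as a percentage:
DC = (t_on / T) * 100
   = (9.02 / 9.97) * 100
   = 0.904714 * 100
   = 90.47 %

90.47 %


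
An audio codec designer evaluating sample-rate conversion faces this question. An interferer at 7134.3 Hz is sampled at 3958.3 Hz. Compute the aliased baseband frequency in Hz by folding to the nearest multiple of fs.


Compute the nearest integer multiple of fs to the signal:
n = round(7134.3 / 3958.3) = 2
f_alias = |7134.3 - 2 * 3958.3|
        = |7134.3 - 7916.6|
        = 782.3 Hz

782.3


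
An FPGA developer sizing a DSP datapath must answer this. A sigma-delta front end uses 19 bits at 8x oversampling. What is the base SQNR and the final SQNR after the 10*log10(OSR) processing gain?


Step 1 — baseline SQNR at Nyquist:
SQNR_base = 6.02*N + 1.76
          = 6.02*19 + 1.76
          = 116.14 dB

Step 2 — oversampling processing gain:
G = 10*log10(OSR) = 10*log10(8) = 9.03 dB

Step 3 — total:
SQNR_total = 116.14 + 9.03 = 125.17 dB

Base SQNR = 116.14 dB; oversampled SQNR = 125.17 dB


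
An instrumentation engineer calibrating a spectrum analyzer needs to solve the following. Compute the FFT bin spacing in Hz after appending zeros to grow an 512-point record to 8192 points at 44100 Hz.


Frequency resolution after zero-padding:
N_padded = 512 * 16 = 8192
df = fs / N_padded
   = 44100 / 8192
   = 5.3833 Hz

5.3833 Hz


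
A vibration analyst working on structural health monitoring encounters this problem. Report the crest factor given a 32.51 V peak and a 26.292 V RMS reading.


Crest factor is the ratio of peak to RMS:
CF = V_peak / V_rms
   = 32.51 / 26.292
   = 1.2365

1.2365


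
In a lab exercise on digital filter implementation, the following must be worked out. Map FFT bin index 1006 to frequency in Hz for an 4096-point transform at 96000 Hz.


Frequency of DFT bin k:
f_k = k * fs / N
    = 1006 * 96000 / 4096
    = 96576000 / 4096
    = 23578.125 Hz

23578.125 Hz


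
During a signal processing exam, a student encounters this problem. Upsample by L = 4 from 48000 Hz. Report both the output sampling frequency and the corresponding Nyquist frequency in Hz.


Step 1 — output sample rate after interpolation by L:
fs_out = L * fs_in = 4 * 48000 = 192000 Hz

Step 2 — Nyquist frequency of the output stream:
f_Nyq = fs_out / 2 = 192000 / 2 = 96000.0 Hz

fs_out = 192000 Hz; f_Nyquist = 96000.0 Hz


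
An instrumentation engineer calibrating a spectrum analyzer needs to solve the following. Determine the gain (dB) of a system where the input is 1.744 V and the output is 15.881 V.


Voltage gain in dB:
G = 20 * log10(Vout / Vin)
  = 20 * log10(15.881 / 1.744)
  = 20 * log10(9.106078)
  = 20 * 0.959331
  = 19.19 dB

19.19 dB


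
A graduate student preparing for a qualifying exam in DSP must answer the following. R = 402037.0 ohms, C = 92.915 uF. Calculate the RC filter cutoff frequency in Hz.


Cutoff frequency of a first-order RC filter:
fc = 1 / (2 * pi * R * C)
C = 92.915 uF = 9.2915e-05 F
fc = 1 / (2 * pi * 402037.0 * 9.2915e-05)
   = 1 / 234.71007013229
   = 0.004261 Hz

0.004261 Hz


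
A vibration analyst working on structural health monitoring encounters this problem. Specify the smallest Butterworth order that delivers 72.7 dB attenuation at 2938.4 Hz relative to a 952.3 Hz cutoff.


Butterworth filter order formula:
n = log10(10^(A/10) - 1) / (2 * log10(f_stop/f_pass))
10^(72.7/10) - 1 = 18620870.3666
f_stop/f_pass = 2938.4 / 952.3 = 3.0856
n = 7.4284 -> ceil = 8

8


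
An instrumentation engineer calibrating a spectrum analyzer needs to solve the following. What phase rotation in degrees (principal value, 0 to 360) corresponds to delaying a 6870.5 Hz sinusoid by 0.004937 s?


Phase shift from frequency and time delay:
phi = 360 * f * t_delay
    = 360 * 6870.5 * 0.004937
    = 12211.08 degrees
    mod 360 = 331.08 degrees

331.08 degrees


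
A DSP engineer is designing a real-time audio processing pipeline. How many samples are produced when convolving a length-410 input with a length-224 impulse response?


Linear convolution output length:
L = N + M - 1
  = 410 + 224 - 1
  = 633 samples

633


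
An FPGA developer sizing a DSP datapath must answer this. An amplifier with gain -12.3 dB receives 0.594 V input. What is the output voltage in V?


Output voltage from dB gain:
V_out = V_in * 10^(gain_dB / 20)
      = 0.594 * 10^(-12.3 / 20)
      = 0.594 * 0.242661
      = 0.1441 V

0.1441 V


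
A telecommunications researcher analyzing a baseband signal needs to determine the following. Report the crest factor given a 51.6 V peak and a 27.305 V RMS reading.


Crest factor is the ratio of peak to RMS:
CF = V_peak / V_rms
   = 51.6 / 27.305
   = 1.8898

1.8898


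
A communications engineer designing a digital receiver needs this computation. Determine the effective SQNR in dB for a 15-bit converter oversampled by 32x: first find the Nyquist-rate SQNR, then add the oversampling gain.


Step 1 — baseline SQNR at Nyquist:
SQNR_base = 6.02*N + 1.76
          = 6.02*15 + 1.76
          = 92.06 dB

Step 2 — oversampling processing gain:
G = 10*log10(OSR) = 10*log10(32) = 15.05 dB

Step 3 — total:
SQNR_total = 92.06 + 15.05 = 107.11 dB

Base SQNR = 92.06 dB; oversampled SQNR = 107.11 dB


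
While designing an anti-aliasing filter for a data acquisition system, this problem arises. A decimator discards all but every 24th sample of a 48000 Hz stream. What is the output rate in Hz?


Decimation reduces the sample rate:
fs_out = fs_in / M
       = 48000 / 24
       = 2000.0 Hz

2000.0 Hz


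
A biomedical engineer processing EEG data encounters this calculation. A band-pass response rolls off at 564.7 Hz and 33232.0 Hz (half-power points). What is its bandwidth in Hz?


Bandwidth is the difference of -3dB frequencies:
BW = f_high - f_low
   = 33232.0 - 564.7
   = 32667.3 Hz

32667.3 Hz


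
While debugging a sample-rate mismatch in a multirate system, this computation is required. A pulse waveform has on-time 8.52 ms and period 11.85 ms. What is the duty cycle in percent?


Duty cycle as a percentage:
DC = (t_on / T) * 100
   = (8.52 / 11.85) * 100
   = 0.718987 * 100
   = 71.9 %

71.9 %


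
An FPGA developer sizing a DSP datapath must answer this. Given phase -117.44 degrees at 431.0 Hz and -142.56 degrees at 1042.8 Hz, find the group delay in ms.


Group delay from phase difference:
tau = -d(phi)/d(omega)
d(phi) = -25.12 deg = -0.438427 rad
d(omega) = 2*pi*(1042.8 - 431.0) = 3844.0528 rad/s
tau = -(-0.438427) / 3844.0528
    = 0.1141 ms

0.1141 ms


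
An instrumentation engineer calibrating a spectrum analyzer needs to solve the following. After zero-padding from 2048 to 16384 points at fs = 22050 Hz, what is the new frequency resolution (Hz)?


Frequency resolution after zero-padding:
N_padded = 2048 * 8 = 16384
df = fs / N_padded
   = 22050 / 16384
   = 1.3458 Hz

1.3458 Hz


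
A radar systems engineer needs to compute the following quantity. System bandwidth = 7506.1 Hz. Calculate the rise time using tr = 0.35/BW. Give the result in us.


Rise time from bandwidth relationship:
tr = 0.35 / BW
   = 0.35 / 7506.1
   = 4.662874196e-05 s
   = 46.6287 us

46.6287 us


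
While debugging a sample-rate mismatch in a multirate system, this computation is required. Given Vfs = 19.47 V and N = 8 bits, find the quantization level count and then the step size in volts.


Step 1 — number of quantization levels:
L = 2^N = 2^8 = 256

Step 2 — LSB step size:
delta = Vfs / L
      = 19.47 / 256
      = 0.07605469 V

Levels = 256; step size = 0.07605469 V


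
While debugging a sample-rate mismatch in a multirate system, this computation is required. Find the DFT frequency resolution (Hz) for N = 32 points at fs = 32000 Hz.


DFT frequency resolution:
df = fs / N
   = 32000 / 32
   = 1000.0 Hz

1000.0 Hz


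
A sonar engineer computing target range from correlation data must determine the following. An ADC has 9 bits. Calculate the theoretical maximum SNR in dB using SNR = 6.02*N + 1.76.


Theoretical SNR for a full-scale sinusoid:
SNR = 6.02 * N + 1.76
    = 6.02 * 9 + 1.76
    = 54.18 + 1.76
    = 55.94 dB

55.94 dB


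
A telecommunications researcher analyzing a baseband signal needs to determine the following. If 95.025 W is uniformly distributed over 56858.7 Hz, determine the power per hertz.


Power spectral density:
PSD = P / BW
    = 95.025 / 56858.7
    = 0.00167125 W/Hz

0.00167125 W/Hz


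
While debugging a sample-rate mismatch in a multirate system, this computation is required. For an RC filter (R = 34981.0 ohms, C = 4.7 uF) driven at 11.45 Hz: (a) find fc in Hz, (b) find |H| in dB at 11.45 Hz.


Step 1 — cutoff frequency:
fc = 1 / (2*pi*R*C)
C = 4.7 uF = 4.7e-06 F
fc = 1 / (2*pi*34981.0*4.7e-06)
   = 0.968033 Hz

Step 2 — magnitude at f = 11.45 Hz:
|H(f)| = 1 / sqrt(1 + (f/fc)^2)
f/fc = 11.45 / 0.968033 = 11.828109
|H| = 1 / sqrt(1 + 139.904163) = 0.0842438
|H|_dB = 20*log10(0.0842438) = -21.49 dB

fc = 0.968033 Hz; |H(11.45 Hz)| = -21.49 dB


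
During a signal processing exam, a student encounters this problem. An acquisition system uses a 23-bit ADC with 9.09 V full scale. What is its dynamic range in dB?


Dynamic range from full-scale to LSB:
V_min = V_max / 2^bits = 9.09 / 2^23
DR = 20 * log10(V_max / V_min)
   = 20 * log10(2^23)
   = 20 * 23 * log10(2)
   = 138.47 dB

138.47 dB


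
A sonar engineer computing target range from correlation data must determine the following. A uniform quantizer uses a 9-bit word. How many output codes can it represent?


Number of quantization levels = 2^N
= 2^9
= 512

512


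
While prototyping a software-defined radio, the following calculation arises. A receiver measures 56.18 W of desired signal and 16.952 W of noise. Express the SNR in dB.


SNR in decibels:
SNR = 10 * log10(Ps / Pn)
    = 10 * log10(56.18 / 16.952)
    = 10 * log10(3.3141)
    = 10 * 0.5204
    = 5.2 dB

5.2 dB


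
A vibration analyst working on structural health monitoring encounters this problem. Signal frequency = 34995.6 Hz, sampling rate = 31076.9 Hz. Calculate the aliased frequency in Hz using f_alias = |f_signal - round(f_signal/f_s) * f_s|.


Compute the nearest integer multiple of fs to the signal:
n = round(34995.6 / 31076.9) = 1
f_alias = |34995.6 - 1 * 31076.9|
        = |34995.6 - 31076.9|
        = 3918.7 Hz

3918.7


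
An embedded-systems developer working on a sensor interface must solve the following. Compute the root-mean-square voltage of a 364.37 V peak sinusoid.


RMS voltage for a sinusoidal waveform:
V_rms = V_peak / sqrt(2)
      = 364.37 / 1.414214
      = 257.648 V

257.648 V


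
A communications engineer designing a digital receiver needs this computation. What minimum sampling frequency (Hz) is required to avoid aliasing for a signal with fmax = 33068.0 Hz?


The Nyquist rate is twice the maximum frequency component.
fs_min = 2 * fmax
      = 2 * 33068.0
      = 66136.0 Hz

66136.0


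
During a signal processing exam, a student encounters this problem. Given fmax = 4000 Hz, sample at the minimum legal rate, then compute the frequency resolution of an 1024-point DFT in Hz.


Step 1 — Nyquist sampling rate:
fs = 2 * fmax = 2 * 4000 = 8000 Hz

Step 2 — DFT bin spacing:
df = fs / N = 8000 / 1024 = 7.8125 Hz

7.8125 Hz


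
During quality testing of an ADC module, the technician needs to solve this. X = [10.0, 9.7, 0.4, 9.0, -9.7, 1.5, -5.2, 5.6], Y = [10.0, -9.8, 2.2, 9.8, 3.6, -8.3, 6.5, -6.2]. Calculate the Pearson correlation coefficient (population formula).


Pearson correlation coefficient (population):
r = cov(X,Y) / (std(X) * std(Y))
Mean X = 2.6625, Mean Y = 0.975
Cov(X,Y) = -5.329687
Std(X) = 6.830801, Std(Y) = 7.515442
r = -0.1038

-0.1038


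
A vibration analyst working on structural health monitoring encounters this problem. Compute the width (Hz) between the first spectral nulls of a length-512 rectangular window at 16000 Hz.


Main lobe width for a rectangular window:
Width = 2 * fs / N
      = 2 * 16000 / 512
      = 32000 / 512
      = 62.5 Hz

62.5 Hz


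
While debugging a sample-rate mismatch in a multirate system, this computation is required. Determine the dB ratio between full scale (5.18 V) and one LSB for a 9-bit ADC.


Dynamic range from full-scale to LSB:
V_min = V_max / 2^bits = 5.18 / 2^9
DR = 20 * log10(V_max / V_min)
   = 20 * log10(2^9)
   = 20 * 9 * log10(2)
   = 54.19 dB

54.19 dB


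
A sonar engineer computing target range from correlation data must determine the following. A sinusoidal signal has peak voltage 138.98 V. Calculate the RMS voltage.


RMS voltage for a sinusoidal waveform:
V_rms = V_peak / sqrt(2)
      = 138.98 / 1.414214
      = 98.274 V

98.274 V


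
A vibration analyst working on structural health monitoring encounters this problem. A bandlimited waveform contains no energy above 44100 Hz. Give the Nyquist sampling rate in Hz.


The Nyquist rate is twice the maximum frequency component.
fs_min = 2 * fmax
      = 2 * 44100
      = 88200 Hz

88200


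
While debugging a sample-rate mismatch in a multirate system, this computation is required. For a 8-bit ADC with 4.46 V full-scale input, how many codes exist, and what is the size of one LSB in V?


Step 1 — number of quantization levels:
L = 2^N = 2^8 = 256

Step 2 — LSB step size:
delta = Vfs / L
      = 4.46 / 256
      = 0.01742187 V

Levels = 256; step size = 0.01742187 V


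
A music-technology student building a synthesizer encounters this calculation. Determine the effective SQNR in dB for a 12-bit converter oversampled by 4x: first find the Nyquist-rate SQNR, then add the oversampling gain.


Step 1 — baseline SQNR at Nyquist:
SQNR_base = 6.02*N + 1.76
          = 6.02*12 + 1.76
          = 74.0 dB

Step 2 — oversampling processing gain:
G = 10*log10(OSR) = 10*log10(4) = 6.02 dB

Step 3 — total:
SQNR_total = 74.0 + 6.02 = 80.02 dB

Base SQNR = 74.0 dB; oversampled SQNR = 80.02 dB


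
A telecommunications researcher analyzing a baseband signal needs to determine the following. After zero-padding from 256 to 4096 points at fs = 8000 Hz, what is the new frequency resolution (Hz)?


Frequency resolution after zero-padding:
N_padded = 256 * 16 = 4096
df = fs / N_padded
   = 8000 / 4096
   = 1.9531 Hz

1.9531 Hz


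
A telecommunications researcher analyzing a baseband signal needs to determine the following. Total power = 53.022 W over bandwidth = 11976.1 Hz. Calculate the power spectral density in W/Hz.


Power spectral density:
PSD = P / BW
    = 53.022 / 11976.1
    = 0.00442732 W/Hz

0.00442732 W/Hz


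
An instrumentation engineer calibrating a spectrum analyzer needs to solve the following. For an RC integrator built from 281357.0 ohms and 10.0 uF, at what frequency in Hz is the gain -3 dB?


Cutoff frequency of a first-order RC filter:
fc = 1 / (2 * pi * R * C)
C = 10.0 uF = 1e-05 F
fc = 1 / (2 * pi * 281357.0 * 1e-05)
   = 1 / 17.678181684721
   = 0.056567 Hz

0.056567 Hz


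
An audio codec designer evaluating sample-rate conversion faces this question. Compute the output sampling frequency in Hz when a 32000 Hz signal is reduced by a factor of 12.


Decimation reduces the sample rate:
fs_out = fs_in / M
       = 32000 / 12
       = 2666.6667 Hz

2666.6667 Hz


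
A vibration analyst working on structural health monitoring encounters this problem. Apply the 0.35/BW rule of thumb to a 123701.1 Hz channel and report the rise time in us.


Rise time from bandwidth relationship:
tr = 0.35 / BW
   = 0.35 / 123701.1
   = 2.82940087e-06 s
   = 2.8294 us

2.8294 us


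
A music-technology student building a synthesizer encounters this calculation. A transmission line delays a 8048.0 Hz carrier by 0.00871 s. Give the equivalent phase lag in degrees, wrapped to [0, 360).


Phase shift from frequency and time delay:
phi = 360 * f * t_delay
    = 360 * 8048.0 * 0.00871
    = 25235.31 degrees
    mod 360 = 35.31 degrees

35.31 degrees


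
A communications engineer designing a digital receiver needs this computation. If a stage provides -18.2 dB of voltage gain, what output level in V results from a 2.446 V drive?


Output voltage from dB gain:
V_out = V_in * 10^(gain_dB / 20)
      = 2.446 * 10^(-18.2 / 20)
      = 2.446 * 0.123027
      = 0.3009 V

0.3009 V


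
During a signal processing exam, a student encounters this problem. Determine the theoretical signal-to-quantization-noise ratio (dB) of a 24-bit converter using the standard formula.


Theoretical SNR for a full-scale sinusoid:
SNR = 6.02 * N + 1.76
    = 6.02 * 24 + 1.76
    = 144.48 + 1.76
    = 146.24 dB

146.24 dB


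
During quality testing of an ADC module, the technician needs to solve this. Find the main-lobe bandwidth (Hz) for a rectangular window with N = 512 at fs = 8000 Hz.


Main lobe width for a rectangular window:
Width = 2 * fs / N
      = 2 * 8000 / 512
      = 16000 / 512
      = 31.25 Hz

31.25 Hz


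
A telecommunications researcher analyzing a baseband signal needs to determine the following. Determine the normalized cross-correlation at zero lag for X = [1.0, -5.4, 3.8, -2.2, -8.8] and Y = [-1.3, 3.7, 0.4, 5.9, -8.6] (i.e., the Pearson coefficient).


Pearson correlation coefficient (population):
r = cov(X,Y) / (std(X) * std(Y))
Mean X = -2.32, Mean Y = 0.02
Cov(X,Y) = 8.6344
Std(X) = 4.47142, Std(Y) = 4.986141
r = 0.3873

0.3873


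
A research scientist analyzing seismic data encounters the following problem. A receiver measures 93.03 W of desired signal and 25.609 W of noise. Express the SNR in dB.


SNR in decibels:
SNR = 10 * log10(Ps / Pn)
    = 10 * log10(93.03 / 25.609)
    = 10 * log10(3.6327)
    = 10 * 0.5602
    = 5.6 dB

5.6 dB


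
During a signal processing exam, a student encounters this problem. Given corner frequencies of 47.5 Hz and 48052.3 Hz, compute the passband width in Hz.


Bandwidth is the difference of -3dB frequencies:
BW = f_high - f_low
   = 48052.3 - 47.5
   = 48004.8 Hz

48004.8 Hz


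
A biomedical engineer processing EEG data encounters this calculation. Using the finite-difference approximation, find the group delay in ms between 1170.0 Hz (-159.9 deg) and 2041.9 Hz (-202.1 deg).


Group delay from phase difference:
tau = -d(phi)/d(omega)
d(phi) = -42.2 deg = -0.736529 rad
d(omega) = 2*pi*(2041.9 - 1170.0) = 5478.3093 rad/s
tau = -(-0.736529) / 5478.3093
    = 0.1344 ms

0.1344 ms


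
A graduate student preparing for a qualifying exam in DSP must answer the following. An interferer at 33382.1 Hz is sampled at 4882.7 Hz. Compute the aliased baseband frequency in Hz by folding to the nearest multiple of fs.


Compute the nearest integer multiple of fs to the signal:
n = round(33382.1 / 4882.7) = 7
f_alias = |33382.1 - 7 * 4882.7|
        = |33382.1 - 34178.9|
        = 796.8 Hz

796.8


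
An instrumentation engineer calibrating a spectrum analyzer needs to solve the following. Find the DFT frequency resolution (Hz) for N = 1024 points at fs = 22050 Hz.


DFT frequency resolution:
df = fs / N
   = 22050 / 1024
   = 21.5332 Hz

21.5332 Hz


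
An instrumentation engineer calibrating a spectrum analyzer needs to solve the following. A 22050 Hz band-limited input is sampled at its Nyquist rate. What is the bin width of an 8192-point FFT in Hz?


Step 1 — Nyquist sampling rate:
fs = 2 * fmax = 2 * 22050 = 44100 Hz

Step 2 — DFT bin spacing:
df = fs / N = 44100 / 8192 = 5.3833 Hz

5.3833 Hz


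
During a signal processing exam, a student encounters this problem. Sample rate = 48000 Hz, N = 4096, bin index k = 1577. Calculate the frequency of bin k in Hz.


Frequency of DFT bin k:
f_k = k * fs / N
    = 1577 * 48000 / 4096
    = 75696000 / 4096
    = 18480.469 Hz

18480.469 Hz


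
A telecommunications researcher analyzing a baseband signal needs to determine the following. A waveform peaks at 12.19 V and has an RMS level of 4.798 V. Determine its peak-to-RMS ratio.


Crest factor is the ratio of peak to RMS:
CF = V_peak / V_rms
   = 12.19 / 4.798
   = 2.5406

2.5406


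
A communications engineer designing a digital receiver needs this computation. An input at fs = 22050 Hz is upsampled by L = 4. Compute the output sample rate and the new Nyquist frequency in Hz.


Step 1 — output sample rate after interpolation by L:
fs_out = L * fs_in = 4 * 22050 = 88200 Hz

Step 2 — Nyquist frequency of the output stream:
f_Nyq = fs_out / 2 = 88200 / 2 = 44100.0 Hz

fs_out = 88200 Hz; f_Nyquist = 44100.0 Hz


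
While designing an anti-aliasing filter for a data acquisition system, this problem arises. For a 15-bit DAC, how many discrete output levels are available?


Number of quantization levels = 2^N
= 2^15
= 32768

32768


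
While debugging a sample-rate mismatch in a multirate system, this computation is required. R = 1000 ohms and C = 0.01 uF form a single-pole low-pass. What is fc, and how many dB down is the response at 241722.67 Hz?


Step 1 — cutoff frequency:
fc = 1 / (2*pi*R*C)
C = 0.01 uF = 1e-08 F
fc = 1 / (2*pi*1000*1e-08)
   = 15915.494 Hz

Step 2 — magnitude at f = 241722.67 Hz:
|H(f)| = 1 / sqrt(1 + (f/fc)^2)
f/fc = 241722.67 / 15915.494 = 15.187884
|H| = 1 / sqrt(1 + 230.67182) = 0.0656997
|H|_dB = 20*log10(0.0656997) = -23.65 dB

fc = 15915.494 Hz; |H(241722.67 Hz)| = -23.65 dB


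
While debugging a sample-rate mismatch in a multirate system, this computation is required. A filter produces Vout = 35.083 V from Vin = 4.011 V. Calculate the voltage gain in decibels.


Voltage gain in dB:
G = 20 * log10(Vout / Vin)
  = 20 * log10(35.083 / 4.011)
  = 20 * log10(8.746697)
  = 20 * 0.941844
  = 18.84 dB

18.84 dB


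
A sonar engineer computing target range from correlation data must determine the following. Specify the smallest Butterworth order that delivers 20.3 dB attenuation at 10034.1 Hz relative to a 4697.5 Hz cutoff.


Butterworth filter order formula:
n = log10(10^(A/10) - 1) / (2 * log10(f_stop/f_pass))
10^(20.3/10) - 1 = 106.1519
f_stop/f_pass = 10034.1 / 4697.5 = 2.1361
n = 3.0732 -> ceil = 4

4


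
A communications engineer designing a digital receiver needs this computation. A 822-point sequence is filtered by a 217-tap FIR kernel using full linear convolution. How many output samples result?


Linear convolution output length:
L = N + M - 1
  = 822 + 217 - 1
  = 1038 samples

1038


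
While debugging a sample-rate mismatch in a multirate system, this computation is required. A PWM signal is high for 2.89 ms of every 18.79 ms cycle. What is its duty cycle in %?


Duty cycle as a percentage:
DC = (t_on / T) * 100
   = (2.89 / 18.79) * 100
   = 0.153805 * 100
   = 15.38 %

15.38 %


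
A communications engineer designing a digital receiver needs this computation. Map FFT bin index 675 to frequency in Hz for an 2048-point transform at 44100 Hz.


Frequency of DFT bin k:
f_k = k * fs / N
    = 675 * 44100 / 2048
    = 29767500 / 2048
    = 14534.912 Hz

14534.912 Hz


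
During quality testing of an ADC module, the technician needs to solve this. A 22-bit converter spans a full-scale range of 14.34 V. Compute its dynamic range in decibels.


Dynamic range from full-scale to LSB:
V_min = V_max / 2^bits = 14.34 / 2^22
DR = 20 * log10(V_max / V_min)
   = 20 * log10(2^22)
   = 20 * 22 * log10(2)
   = 132.45 dB

132.45 dB


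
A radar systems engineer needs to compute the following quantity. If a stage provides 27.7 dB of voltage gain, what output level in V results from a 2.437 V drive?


Output voltage from dB gain:
V_out = V_in * 10^(gain_dB / 20)
      = 2.437 * 10^(27.7 / 20)
      = 2.437 * 24.266101
      = 59.1365 V

59.1365 V


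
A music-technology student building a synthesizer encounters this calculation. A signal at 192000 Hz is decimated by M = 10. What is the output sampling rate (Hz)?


Decimation reduces the sample rate:
fs_out = fs_in / M
       = 192000 / 10
       = 19200.0 Hz

19200.0 Hz


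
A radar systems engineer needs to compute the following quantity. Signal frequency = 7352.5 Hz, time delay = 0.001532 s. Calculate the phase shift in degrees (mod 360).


Phase shift from frequency and time delay:
phi = 360 * f * t_delay
    = 360 * 7352.5 * 0.001532
    = 4055.05 degrees
    mod 360 = 95.05 degrees

95.05 degrees


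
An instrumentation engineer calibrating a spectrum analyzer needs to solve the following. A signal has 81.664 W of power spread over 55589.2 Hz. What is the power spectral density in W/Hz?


Power spectral density:
PSD = P / BW
    = 81.664 / 55589.2
    = 0.00146906 W/Hz

0.00146906 W/Hz


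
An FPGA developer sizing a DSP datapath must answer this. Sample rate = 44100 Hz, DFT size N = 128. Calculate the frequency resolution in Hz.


DFT frequency resolution:
df = fs / N
   = 44100 / 128
   = 344.5312 Hz

344.5312 Hz


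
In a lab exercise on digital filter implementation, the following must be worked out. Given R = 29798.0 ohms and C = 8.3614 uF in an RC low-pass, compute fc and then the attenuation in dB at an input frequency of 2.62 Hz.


Step 1 — cutoff frequency:
fc = 1 / (2*pi*R*C)
C = 8.3614 uF = 8.3614e-06 F
fc = 1 / (2*pi*29798.0*8.3614e-06)
   = 0.638784 Hz

Step 2 — magnitude at f = 2.62 Hz:
|H(f)| = 1 / sqrt(1 + (f/fc)^2)
f/fc = 2.62 / 0.638784 = 4.101543
|H| = 1 / sqrt(1 + 16.822655) = 0.236872
|H|_dB = 20*log10(0.236872) = -12.51 dB

fc = 0.638784 Hz; |H(2.62 Hz)| = -12.51 dB
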